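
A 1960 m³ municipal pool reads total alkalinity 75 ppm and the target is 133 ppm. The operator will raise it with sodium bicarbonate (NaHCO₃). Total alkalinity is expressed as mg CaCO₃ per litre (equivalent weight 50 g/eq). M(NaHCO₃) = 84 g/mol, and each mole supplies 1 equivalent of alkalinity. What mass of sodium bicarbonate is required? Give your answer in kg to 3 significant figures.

191 kg

Volume: 1960 m³ = 1,960,000 L.
Alkalinity to add: (133 − 75) = 58 mg/L as CaCO₃ × 1,960,000 L = 113,700 g as CaCO₃.
Equivalents: 113,700 g ÷ 50 g/eq = 2274 eq.
NaHCO₃ supplies 1 eq per mole → 2274 mol.
Mass: 2274 mol × 84 g/mol = 191,000 g.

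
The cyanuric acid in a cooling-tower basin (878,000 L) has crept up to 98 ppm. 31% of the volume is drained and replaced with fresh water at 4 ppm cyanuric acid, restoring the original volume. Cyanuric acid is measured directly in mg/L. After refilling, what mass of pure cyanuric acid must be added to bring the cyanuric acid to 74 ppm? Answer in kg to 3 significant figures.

4.51 kg

After draining 31% and refilling: 98 × 0.69 + 4 × 0.31 = 68.86 ppm.
Deficit to target: 74 − 68.86 = 5.14 mg/L.
Mass: 5.14 mg/L × 878,000 L = 4513 g cyanuric acid.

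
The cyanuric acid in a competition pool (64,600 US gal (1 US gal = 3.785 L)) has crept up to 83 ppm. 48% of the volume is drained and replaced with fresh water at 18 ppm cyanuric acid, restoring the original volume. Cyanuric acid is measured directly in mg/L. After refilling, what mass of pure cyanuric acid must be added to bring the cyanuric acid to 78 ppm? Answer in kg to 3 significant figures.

6.41 kg

Volume: 64,600 US gal × 3.785 L/gal = 244,511 L.
After draining 48% and refilling: 83 × 0.52 + 18 × 0.48 = 51.8 ppm.
Deficit to target: 78 − 51.8 = 26.2 mg/L.
Mass: 26.2 mg/L × 244,511 L = 6406 g cyanuric acid.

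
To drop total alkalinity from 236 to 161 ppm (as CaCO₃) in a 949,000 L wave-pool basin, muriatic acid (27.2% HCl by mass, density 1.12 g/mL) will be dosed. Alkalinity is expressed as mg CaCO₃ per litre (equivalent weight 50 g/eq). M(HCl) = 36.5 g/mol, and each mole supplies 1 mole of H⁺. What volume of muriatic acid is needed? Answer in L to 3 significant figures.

171 L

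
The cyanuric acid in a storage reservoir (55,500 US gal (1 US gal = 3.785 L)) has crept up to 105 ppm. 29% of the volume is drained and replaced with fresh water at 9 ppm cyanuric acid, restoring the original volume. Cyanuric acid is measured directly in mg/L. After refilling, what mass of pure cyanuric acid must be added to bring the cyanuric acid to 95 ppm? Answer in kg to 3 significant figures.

3.75 kg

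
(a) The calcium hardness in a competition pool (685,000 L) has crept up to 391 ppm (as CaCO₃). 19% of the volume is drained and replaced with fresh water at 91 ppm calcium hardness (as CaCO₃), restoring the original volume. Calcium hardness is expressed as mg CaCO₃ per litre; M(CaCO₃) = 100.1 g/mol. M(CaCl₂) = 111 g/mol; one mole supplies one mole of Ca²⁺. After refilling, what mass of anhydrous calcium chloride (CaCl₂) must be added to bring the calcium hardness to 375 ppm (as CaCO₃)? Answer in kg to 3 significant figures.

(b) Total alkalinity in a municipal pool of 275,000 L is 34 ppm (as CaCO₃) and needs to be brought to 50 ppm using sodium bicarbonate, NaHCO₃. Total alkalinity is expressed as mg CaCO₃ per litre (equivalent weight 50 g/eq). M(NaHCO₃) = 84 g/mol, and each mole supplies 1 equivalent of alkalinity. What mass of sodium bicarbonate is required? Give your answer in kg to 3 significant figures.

(a) 31.1 kg; (b) 7.39 kg

(a) After draining 19% and refilling: 391 × 0.81 + 91 × 0.19 = 334 ppm.
(a) Deficit to target: 375 − 334 = 41 mg/L.
(a) As CaCO₃: 41 mg/L × 685,000 L = 28,080 g; ÷ 100.1 = 280.6 mol Ca²⁺.
(a) Mass: 280.6 × 111 = 31,140 g.

(b) Alkalinity to add: (50 − 34) = 16 mg/L as CaCO₃ × 275,000 L = 4400 g as CaCO₃.
(b) Equivalents: 4400 g ÷ 50 g/eq = 88 eq.
(b) NaHCO₃ supplies 1 eq per mole → 88 mol.
(b) Mass: 88 mol × 84 g/mol = 7392 g.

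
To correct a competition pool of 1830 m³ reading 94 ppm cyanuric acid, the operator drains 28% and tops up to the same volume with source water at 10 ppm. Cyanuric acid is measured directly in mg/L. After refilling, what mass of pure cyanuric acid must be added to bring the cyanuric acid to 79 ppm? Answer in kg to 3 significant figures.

Volume: 1830 m³ = 1,830,000 L.
After draining 28% and refilling: 94 × 0.72 + 10 × 0.28 = 70.48 ppm.
Deficit to target: 79 − 70.48 = 8.52 mg/L.
Mass: 8.52 mg/L × 1,830,000 L = 15,590 g cyanuric acid.

15.6 kg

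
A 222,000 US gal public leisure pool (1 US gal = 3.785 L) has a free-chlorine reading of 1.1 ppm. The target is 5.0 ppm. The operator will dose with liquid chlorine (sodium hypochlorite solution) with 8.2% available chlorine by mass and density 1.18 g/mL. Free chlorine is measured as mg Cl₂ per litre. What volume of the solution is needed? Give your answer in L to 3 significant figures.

Volume: 222,000 US gal × 3.785 L/gal = 840,270 L.
Chlorine deficit: 5.0 − 1.1 = 3.9 ppm = 3.9 mg/L as Cl₂.
Cl₂ equivalent needed: 3.9 mg/L × 840,270 L = 3,277,000 mg = 3277 g.
Product at 8.2% available chlorine: 3277 / 0.082 = 39,960 g.
Volume at density 1.18 g/mL: 39,960 g ÷ 1.18 g/mL = 33,870 mL.

33.9 L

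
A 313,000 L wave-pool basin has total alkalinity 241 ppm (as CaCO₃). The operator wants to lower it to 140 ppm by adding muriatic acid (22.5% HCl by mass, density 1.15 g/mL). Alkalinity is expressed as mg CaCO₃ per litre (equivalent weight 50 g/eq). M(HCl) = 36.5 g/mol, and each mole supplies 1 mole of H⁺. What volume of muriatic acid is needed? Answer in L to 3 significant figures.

89.2 L

Alkalinity to neutralize: (241 − 140) = 101 mg/L as CaCO₃ × 313,000 L = 31,610 g as CaCO₃.
Equivalents of H⁺ required: 31,610 ÷ 50 g/eq = 632.3 eq = 632.3 mol HCl.
Mass of HCl: 632.3 × 36.5 = 23,080 g.
Mass of 22.5% solution: 23,080 / 0.225 = 102,600 g.
Volume: 102,600 g ÷ 1.15 g/mL = 89,190 mL.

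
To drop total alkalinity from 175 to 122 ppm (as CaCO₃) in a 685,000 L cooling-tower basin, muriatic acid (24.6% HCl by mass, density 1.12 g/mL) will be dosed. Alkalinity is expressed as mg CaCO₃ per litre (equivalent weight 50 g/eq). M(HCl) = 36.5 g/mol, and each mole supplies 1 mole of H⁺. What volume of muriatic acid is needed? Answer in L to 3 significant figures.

Alkalinity to neutralize: (175 − 122) = 53 mg/L as CaCO₃ × 685,000 L = 36,300 g as CaCO₃.
Equivalents of H⁺ required: 36,300 ÷ 50 g/eq = 726.1 eq = 726.1 mol HCl.
Mass of HCl: 726.1 × 36.5 = 26,500 g.
Mass of 24.6% solution: 26,500 / 0.246 = 107,700 g.
Volume: 107,700 g ÷ 1.12 g/mL = 96,190 mL.

96.2 L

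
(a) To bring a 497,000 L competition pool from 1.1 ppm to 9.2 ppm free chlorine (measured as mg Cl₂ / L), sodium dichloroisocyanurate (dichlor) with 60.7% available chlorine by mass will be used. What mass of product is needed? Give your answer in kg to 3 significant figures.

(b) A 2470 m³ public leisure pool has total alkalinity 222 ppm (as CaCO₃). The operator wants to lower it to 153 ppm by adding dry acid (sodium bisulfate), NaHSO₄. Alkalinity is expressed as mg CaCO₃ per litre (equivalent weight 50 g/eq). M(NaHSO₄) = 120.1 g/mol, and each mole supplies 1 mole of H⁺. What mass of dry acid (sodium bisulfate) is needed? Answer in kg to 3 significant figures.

(a) Chlorine deficit: 9.2 − 1.1 = 8.1 ppm = 8.1 mg/L as Cl₂.
(a) Cl₂ equivalent needed: 8.1 mg/L × 497,000 L = 4,026,000 mg = 4026 g.
(a) Product at 60.7% available chlorine: 4026 / 0.607 = 6632 g.

(b) Volume: 2470 m³ = 2,470,000 L.
(b) Alkalinity to neutralize: (222 − 153) = 69 mg/L as CaCO₃ × 2,470,000 L = 170,400 g as CaCO₃.
(b) Equivalents of H⁺ required: 170,400 ÷ 50 g/eq = 3409 eq = 3409 mol NaHSO₄.
(b) Mass of NaHSO₄: 3409 × 120.1 = 409,400 g.

(a) 6.63 kg; (b) 409 kg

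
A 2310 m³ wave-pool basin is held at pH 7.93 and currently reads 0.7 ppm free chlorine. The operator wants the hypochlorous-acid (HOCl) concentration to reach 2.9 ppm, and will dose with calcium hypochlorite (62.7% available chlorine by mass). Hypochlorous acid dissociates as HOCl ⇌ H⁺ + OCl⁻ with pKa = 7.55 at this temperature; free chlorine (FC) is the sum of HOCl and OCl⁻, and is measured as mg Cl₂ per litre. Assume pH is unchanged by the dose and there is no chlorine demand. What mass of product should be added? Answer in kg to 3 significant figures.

Volume: 2310 m³ = 2,310,000 L.
[OCl⁻]/[HOCl] = 10^(pH − pKa) = 10^(7.93 − 7.55) = 2.399; fraction as HOCl = 1/(1 + 2.399) = 0.2942.
Free chlorine required for 2.9 ppm HOCl: 2.9 / 0.2942 = 9.857 ppm.
FC to add: 9.857 − 0.7 = 9.157 mg/L as Cl₂.
Cl₂ equivalent: 9.157 mg/L × 2,310,000 L = 21,150 g.
Product at 62.7% available Cl: 21,150 / 0.627 = 33,730 g.

33.7 kg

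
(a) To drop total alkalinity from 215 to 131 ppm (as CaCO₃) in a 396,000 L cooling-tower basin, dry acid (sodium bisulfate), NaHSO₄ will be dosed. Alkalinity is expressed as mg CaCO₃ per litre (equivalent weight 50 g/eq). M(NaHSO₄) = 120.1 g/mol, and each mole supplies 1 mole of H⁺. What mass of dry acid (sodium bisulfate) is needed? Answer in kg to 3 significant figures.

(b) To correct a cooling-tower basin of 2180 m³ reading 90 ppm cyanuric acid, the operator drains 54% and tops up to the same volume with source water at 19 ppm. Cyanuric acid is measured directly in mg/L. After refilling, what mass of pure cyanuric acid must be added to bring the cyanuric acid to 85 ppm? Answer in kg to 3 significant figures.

(a) Alkalinity to neutralize: (215 − 131) = 84 mg/L as CaCO₃ × 396,000 L = 33,260 g as CaCO₃.
(a) Equivalents of H⁺ required: 33,260 ÷ 50 g/eq = 665.3 eq = 665.3 mol NaHSO₄.
(a) Mass of NaHSO₄: 665.3 × 120.1 = 79,900 g.

(b) Volume: 2180 m³ = 2,180,000 L.
(b) After draining 54% and refilling: 90 × 0.46 + 19 × 0.54 = 51.66 ppm.
(b) Deficit to target: 85 − 51.66 = 33.34 mg/L.
(b) Mass: 33.34 mg/L × 2,180,000 L = 72,680 g cyanuric acid.

(a) 79.9 kg; (b) 72.7 kg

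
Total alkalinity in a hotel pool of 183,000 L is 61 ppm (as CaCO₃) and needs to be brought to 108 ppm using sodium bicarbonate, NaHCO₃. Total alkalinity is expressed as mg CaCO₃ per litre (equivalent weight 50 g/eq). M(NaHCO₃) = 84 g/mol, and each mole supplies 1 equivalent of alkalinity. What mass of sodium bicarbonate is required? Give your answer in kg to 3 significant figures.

14.4 kg

Alkalinity to add: (108 − 61) = 47 mg/L as CaCO₃ × 183,000 L = 8601 g as CaCO₃.
Equivalents: 8601 g ÷ 50 g/eq = 172 eq.
NaHCO₃ supplies 1 eq per mole → 172 mol.
Mass: 172 mol × 84 g/mol = 14,450 g.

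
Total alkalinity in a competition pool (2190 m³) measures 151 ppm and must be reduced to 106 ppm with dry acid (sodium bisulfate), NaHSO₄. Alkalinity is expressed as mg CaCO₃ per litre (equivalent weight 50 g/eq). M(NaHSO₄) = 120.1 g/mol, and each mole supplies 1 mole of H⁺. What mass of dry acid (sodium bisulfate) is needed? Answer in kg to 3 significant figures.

Volume: 2190 m³ = 2,190,000 L.
Alkalinity to neutralize: (151 − 106) = 45 mg/L as CaCO₃ × 2,190,000 L = 98,550 g as CaCO₃.
Equivalents of H⁺ required: 98,550 ÷ 50 g/eq = 1971 eq = 1971 mol NaHSO₄.
Mass of NaHSO₄: 1971 × 120.1 = 236,700 g.

237 kg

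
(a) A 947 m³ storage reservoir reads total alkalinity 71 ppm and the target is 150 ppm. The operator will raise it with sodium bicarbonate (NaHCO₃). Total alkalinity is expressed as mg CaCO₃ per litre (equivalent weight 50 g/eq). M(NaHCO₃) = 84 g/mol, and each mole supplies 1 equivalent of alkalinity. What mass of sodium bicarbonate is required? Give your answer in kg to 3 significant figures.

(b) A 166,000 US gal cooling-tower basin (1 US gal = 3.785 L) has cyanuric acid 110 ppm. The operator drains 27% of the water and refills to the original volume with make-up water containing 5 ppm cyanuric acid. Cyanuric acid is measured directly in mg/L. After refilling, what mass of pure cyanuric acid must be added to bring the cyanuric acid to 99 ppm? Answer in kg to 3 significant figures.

(a) 126 kg; (b) 10.9 kg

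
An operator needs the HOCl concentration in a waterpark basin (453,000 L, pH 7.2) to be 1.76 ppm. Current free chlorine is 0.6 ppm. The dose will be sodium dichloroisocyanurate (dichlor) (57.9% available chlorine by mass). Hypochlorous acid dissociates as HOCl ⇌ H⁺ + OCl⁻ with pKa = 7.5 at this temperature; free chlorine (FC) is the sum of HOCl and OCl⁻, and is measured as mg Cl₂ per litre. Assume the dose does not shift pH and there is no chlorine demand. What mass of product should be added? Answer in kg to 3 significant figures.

1.60 kg

[OCl⁻]/[HOCl] = 10^(pH − pKa) = 10^(7.2 − 7.5) = 0.5012; fraction as HOCl = 1/(1 + 0.5012) = 0.6661.
Free chlorine required for 1.76 ppm HOCl: 1.76 / 0.6661 = 2.642 ppm.
FC to add: 2.642 − 0.6 = 2.042 mg/L as Cl₂.
Cl₂ equivalent: 2.042 mg/L × 453,000 L = 925.1 g.
Product at 57.9% available Cl: 925.1 / 0.579 = 1598 g.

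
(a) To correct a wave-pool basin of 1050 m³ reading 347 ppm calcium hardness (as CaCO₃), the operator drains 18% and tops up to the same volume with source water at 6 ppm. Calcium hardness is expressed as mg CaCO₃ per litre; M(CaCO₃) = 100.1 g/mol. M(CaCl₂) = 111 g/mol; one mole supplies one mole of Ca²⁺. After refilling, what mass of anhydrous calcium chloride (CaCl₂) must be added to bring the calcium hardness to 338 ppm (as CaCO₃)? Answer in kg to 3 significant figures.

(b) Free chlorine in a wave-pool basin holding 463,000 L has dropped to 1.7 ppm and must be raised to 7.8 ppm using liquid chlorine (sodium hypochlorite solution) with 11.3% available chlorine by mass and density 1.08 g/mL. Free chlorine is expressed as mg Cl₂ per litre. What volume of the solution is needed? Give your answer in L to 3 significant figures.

(a) Volume: 1050 m³ = 1,050,000 L.
(a) After draining 18% and refilling: 347 × 0.82 + 6 × 0.18 = 285.62 ppm.
(a) Deficit to target: 338 − 285.62 = 52.38 mg/L.
(a) As CaCO₃: 52.38 mg/L × 1,050,000 L = 55,000 g; ÷ 100.1 = 549.4 mol Ca²⁺.
(a) Mass: 549.4 × 111 = 60,990 g.

(b) Chlorine deficit: 7.8 − 1.7 = 6.1 ppm = 6.1 mg/L as Cl₂.
(b) Cl₂ equivalent needed: 6.1 mg/L × 463,000 L = 2,824,000 mg = 2824 g.
(b) Product at 11.3% available chlorine: 2824 / 0.113 = 24,990 g.
(b) Volume at density 1.08 g/mL: 24,990 g ÷ 1.08 g/mL = 23,140 mL.

(a) 61.0 kg; (b) 23.1 L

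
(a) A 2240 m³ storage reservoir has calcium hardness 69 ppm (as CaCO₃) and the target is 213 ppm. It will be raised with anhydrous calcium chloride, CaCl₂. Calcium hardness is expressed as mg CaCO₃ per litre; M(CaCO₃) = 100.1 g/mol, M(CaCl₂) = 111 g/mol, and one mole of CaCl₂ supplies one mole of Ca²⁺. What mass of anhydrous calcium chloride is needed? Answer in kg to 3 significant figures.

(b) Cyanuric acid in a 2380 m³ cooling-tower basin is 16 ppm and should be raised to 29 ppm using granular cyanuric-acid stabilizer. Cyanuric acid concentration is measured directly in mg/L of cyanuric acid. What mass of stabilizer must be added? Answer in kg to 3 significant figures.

(a) 358 kg; (b) 30.9 kg

(a) Volume: 2240 m³ = 2,240,000 L.
(a) Hardness to add: (213 − 69) = 144 mg/L as CaCO₃ × 2,240,000 L = 322,600 g as CaCO₃.
(a) Moles of Ca²⁺ (1 mol Ca²⁺ ≡ 1 mol CaCO₃): 322,600 / 100.1 g/mol = 3222 mol.
(a) Mass of CaCl₂: 3222 × 111 = 357,700 g.

(b) Volume: 2380 m³ = 2,380,000 L.
(b) CYA to add: (29 − 16) = 13 mg/L × 2,380,000 L = 30,940 g cyanuric acid.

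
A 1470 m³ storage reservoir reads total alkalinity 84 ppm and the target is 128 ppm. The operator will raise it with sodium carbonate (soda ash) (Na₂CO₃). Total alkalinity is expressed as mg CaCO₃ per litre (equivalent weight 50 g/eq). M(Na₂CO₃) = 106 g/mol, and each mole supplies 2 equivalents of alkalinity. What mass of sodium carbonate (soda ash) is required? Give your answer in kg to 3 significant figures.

68.6 kg

Volume: 1470 m³ = 1,470,000 L.
Alkalinity to add: (128 − 84) = 44 mg/L as CaCO₃ × 1,470,000 L = 64,680 g as CaCO₃.
Equivalents: 64,680 g ÷ 50 g/eq = 1294 eq.
Each mole of Na₂CO₃ supplies 2 eq, so 1294 / 2 = 646.8 mol.
Mass: 646.8 mol × 106 g/mol = 68,560 g.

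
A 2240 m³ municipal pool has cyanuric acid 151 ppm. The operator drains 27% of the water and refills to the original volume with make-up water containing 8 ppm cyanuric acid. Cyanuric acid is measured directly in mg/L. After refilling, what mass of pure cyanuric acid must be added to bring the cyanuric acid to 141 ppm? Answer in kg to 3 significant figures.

Volume: 2240 m³ = 2,240,000 L.
After draining 27% and refilling: 151 × 0.73 + 8 × 0.27 = 112.39 ppm.
Deficit to target: 141 − 112.39 = 28.61 mg/L.
Mass: 28.61 mg/L × 2,240,000 L = 64,090 g cyanuric acid.

64.1 kg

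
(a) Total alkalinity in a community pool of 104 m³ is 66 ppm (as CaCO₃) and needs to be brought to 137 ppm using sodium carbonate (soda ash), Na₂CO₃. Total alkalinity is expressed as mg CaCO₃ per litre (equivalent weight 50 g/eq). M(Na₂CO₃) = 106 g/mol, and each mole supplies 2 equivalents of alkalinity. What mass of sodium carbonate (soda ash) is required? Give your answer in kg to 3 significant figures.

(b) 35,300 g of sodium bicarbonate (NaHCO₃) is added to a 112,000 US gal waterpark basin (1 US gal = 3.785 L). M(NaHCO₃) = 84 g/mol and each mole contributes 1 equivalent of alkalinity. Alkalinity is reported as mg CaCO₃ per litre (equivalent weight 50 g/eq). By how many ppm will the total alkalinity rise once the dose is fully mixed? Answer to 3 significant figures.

(a) Volume: 104 m³ = 104,000 L.
(a) Alkalinity to add: (137 − 66) = 71 mg/L as CaCO₃ × 104,000 L = 7384 g as CaCO₃.
(a) Equivalents: 7384 g ÷ 50 g/eq = 147.7 eq.
(a) Each mole of Na₂CO₃ supplies 2 eq, so 147.7 / 2 = 73.84 mol.
(a) Mass: 73.84 mol × 106 g/mol = 7827 g.

(b) Volume: 112,000 US gal × 3.785 L/gal = 423,920 L.
(b) Moles of NaHCO₃: 35,300 g ÷ 84 g/mol = 420.2 mol → 420.2 eq of alkalinity.
(b) As CaCO₃: 420.2 eq × 50 g/eq = 21,010 g.
(b) Rise: 21,010 g / 423,920 L × 1000 = 49.57 mg/L.

(a) 7.83 kg; (b) 49.6 ppm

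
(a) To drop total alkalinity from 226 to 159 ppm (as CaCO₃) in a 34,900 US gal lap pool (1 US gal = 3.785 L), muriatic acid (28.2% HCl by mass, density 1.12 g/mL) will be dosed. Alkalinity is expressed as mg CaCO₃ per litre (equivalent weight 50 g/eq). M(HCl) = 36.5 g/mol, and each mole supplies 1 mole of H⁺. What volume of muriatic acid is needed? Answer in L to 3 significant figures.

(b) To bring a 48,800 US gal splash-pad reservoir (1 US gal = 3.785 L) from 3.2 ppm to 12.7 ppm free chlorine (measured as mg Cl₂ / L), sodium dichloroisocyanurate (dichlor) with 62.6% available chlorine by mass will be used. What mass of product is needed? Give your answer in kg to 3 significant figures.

(a) Volume: 34,900 US gal × 3.785 L/gal = 132,096 L.
(a) Alkalinity to neutralize: (226 − 159) = 67 mg/L as CaCO₃ × 132,096 L = 8850 g as CaCO₃.
(a) Equivalents of H⁺ required: 8850 ÷ 50 g/eq = 177 eq = 177 mol HCl.
(a) Mass of HCl: 177 × 36.5 = 6461 g.
(a) Mass of 28.2% solution: 6461 / 0.282 = 22,910 g.
(a) Volume: 22,910 g ÷ 1.12 g/mL = 20,460 mL.

(b) Volume: 48,800 US gal × 3.785 L/gal = 184,708 L.
(b) Chlorine deficit: 12.7 − 3.2 = 9.5 ppm = 9.5 mg/L as Cl₂.
(b) Cl₂ equivalent needed: 9.5 mg/L × 184,708 L = 1,755,000 mg = 1755 g.
(b) Product at 62.6% available chlorine: 1755 / 0.626 = 2803 g.

(a) 20.5 L; (b) 2.80 kg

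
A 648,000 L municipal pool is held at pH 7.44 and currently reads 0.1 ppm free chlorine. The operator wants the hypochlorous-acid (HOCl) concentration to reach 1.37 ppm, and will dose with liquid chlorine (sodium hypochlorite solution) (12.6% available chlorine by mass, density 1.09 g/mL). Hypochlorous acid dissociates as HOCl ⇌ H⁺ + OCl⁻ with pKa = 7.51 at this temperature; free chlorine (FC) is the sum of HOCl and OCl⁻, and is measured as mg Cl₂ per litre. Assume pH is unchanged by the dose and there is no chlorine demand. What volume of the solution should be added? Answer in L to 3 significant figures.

11.5 L

[OCl⁻]/[HOCl] = 10^(pH − pKa) = 10^(7.44 − 7.51) = 0.8511; fraction as HOCl = 1/(1 + 0.8511) = 0.5402.
Free chlorine required for 1.37 ppm HOCl: 1.37 / 0.5402 = 2.536 ppm.
FC to add: 2.536 − 0.1 = 2.436 mg/L as Cl₂.
Cl₂ equivalent: 2.436 mg/L × 648,000 L = 1579 g.
Product at 12.6% available Cl: 1579 / 0.126 = 12,530 g.
Volume: 12,530 g ÷ 1.09 g/mL = 11,490 mL.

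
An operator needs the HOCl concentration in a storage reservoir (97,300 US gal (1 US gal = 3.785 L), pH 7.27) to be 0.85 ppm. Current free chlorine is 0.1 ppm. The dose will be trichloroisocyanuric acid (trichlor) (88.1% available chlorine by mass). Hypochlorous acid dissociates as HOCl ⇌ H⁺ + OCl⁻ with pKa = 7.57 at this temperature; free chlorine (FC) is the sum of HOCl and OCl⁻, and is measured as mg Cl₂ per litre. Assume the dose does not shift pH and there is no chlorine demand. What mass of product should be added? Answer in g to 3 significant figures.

Volume: 97,300 US gal × 3.785 L/gal = 368,280 L.
[OCl⁻]/[HOCl] = 10^(pH − pKa) = 10^(7.27 − 7.57) = 0.5012; fraction as HOCl = 1/(1 + 0.5012) = 0.6661.
Free chlorine required for 0.85 ppm HOCl: 0.85 / 0.6661 = 1.276 ppm.
FC to add: 1.276 − 0.1 = 1.176 mg/L as Cl₂.
Cl₂ equivalent: 1.176 mg/L × 368,280 L = 433.1 g.
Product at 88.1% available Cl: 433.1 / 0.881 = 491.6 g.

492 g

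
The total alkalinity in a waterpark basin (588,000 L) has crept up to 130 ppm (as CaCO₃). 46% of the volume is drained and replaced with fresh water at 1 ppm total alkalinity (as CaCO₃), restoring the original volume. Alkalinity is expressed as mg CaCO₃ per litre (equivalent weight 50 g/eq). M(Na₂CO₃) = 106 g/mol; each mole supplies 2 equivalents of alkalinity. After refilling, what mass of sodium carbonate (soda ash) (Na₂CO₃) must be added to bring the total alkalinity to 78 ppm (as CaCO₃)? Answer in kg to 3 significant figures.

After draining 46% and refilling: 130 × 0.54 + 1 × 0.46 = 70.66 ppm.
Deficit to target: 78 − 70.66 = 7.34 mg/L.
As CaCO₃: 7.34 mg/L × 588,000 L = 4316 g; ÷ 50 g/eq ÷ 2 = 43.16 mol Na₂CO₃.
Mass: 43.16 × 106 = 4575 g.

4.57 kg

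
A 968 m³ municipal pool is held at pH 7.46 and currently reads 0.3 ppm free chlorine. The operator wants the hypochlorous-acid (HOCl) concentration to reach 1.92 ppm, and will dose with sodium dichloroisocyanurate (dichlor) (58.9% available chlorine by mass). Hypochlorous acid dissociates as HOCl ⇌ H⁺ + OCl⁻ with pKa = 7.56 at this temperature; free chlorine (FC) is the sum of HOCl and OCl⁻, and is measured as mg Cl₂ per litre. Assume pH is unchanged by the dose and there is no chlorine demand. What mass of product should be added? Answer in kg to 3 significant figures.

Volume: 968 m³ = 968,000 L.
[OCl⁻]/[HOCl] = 10^(pH − pKa) = 10^(7.46 − 7.56) = 0.7943; fraction as HOCl = 1/(1 + 0.7943) = 0.5573.
Free chlorine required for 1.92 ppm HOCl: 1.92 / 0.5573 = 3.445 ppm.
FC to add: 3.445 − 0.3 = 3.145 mg/L as Cl₂.
Cl₂ equivalent: 3.145 mg/L × 968,000 L = 3044 g.
Product at 58.9% available Cl: 3044 / 0.589 = 5169 g.

5.17 kg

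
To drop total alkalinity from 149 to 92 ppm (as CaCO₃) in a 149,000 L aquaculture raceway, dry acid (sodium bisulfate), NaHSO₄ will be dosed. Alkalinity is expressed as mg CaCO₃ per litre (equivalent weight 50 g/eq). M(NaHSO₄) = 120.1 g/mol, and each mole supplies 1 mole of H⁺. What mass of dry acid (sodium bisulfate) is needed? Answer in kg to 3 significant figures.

20.4 kg

Alkalinity to neutralize: (149 − 92) = 57 mg/L as CaCO₃ × 149,000 L = 8493 g as CaCO₃.
Equivalents of H⁺ required: 8493 ÷ 50 g/eq = 169.9 eq = 169.9 mol NaHSO₄.
Mass of NaHSO₄: 169.9 × 120.1 = 20,400 g.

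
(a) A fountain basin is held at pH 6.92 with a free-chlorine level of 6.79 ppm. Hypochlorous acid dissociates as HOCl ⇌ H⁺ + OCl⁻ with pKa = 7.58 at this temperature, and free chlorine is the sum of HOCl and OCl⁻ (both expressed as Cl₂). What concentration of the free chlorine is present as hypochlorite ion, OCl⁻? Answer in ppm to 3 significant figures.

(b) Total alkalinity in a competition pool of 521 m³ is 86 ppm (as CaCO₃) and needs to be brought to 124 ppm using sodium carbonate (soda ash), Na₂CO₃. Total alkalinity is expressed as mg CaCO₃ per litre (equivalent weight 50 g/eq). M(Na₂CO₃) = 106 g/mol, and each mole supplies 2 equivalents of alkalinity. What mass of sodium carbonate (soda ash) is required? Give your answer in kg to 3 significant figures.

(a) [OCl⁻]/[HOCl] = 10^(pH − pKa) = 10^(6.92 − 7.58) = 10^-0.66 = 0.2188.
(a) Fraction as HOCl = 1 / (1 + 0.2188) = 0.8205.
(a) OCl⁻ = (1 − 0.8205) × 6.79 ppm = 1.219 ppm.

(b) Volume: 521 m³ = 521,000 L.
(b) Alkalinity to add: (124 − 86) = 38 mg/L as CaCO₃ × 521,000 L = 19,800 g as CaCO₃.
(b) Equivalents: 19,800 g ÷ 50 g/eq = 396 eq.
(b) Each mole of Na₂CO₃ supplies 2 eq, so 396 / 2 = 198 mol.
(b) Mass: 198 mol × 106 g/mol = 20,990 g.

(a) 1.22 ppm; (b) 21.0 kg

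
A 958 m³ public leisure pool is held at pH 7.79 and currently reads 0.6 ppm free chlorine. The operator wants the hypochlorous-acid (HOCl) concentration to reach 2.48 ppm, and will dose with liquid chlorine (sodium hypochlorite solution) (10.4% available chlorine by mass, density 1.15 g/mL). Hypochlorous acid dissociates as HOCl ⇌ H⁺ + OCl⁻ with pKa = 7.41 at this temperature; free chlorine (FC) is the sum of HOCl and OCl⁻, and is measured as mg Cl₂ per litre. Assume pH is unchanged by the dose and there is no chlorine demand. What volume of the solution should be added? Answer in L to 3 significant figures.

Volume: 958 m³ = 958,000 L.
[OCl⁻]/[HOCl] = 10^(pH − pKa) = 10^(7.79 − 7.41) = 2.399; fraction as HOCl = 1/(1 + 2.399) = 0.2942.
Free chlorine required for 2.48 ppm HOCl: 2.48 / 0.2942 = 8.429 ppm.
FC to add: 8.429 − 0.6 = 7.829 mg/L as Cl₂.
Cl₂ equivalent: 7.829 mg/L × 958,000 L = 7500 g.
Product at 10.4% available Cl: 7500 / 0.104 = 72,120 g.
Volume: 72,120 g ÷ 1.15 g/mL = 62,710 mL.

62.7 L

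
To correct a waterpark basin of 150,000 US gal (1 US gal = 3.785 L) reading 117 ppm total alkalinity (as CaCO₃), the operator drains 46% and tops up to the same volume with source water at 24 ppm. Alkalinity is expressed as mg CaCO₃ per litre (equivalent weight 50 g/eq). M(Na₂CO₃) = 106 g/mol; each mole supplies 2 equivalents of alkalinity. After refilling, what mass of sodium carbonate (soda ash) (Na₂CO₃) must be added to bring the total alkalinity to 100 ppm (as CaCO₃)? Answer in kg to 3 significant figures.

15.5 kg

Volume: 150,000 US gal × 3.785 L/gal = 567,750 L.
After draining 46% and refilling: 117 × 0.54 + 24 × 0.46 = 74.22 ppm.
Deficit to target: 100 − 74.22 = 25.78 mg/L.
As CaCO₃: 25.78 mg/L × 567,750 L = 14,640 g; ÷ 50 g/eq ÷ 2 = 146.4 mol Na₂CO₃.
Mass: 146.4 × 106 = 15,510 g.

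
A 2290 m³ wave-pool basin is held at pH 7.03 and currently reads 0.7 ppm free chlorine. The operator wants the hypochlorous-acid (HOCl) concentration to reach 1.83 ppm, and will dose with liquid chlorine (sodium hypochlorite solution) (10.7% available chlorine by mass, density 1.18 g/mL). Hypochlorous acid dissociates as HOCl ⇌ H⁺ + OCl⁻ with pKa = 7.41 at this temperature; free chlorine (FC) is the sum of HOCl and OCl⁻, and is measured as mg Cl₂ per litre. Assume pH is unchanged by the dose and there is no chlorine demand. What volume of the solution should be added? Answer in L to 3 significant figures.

Volume: 2290 m³ = 2,290,000 L.
[OCl⁻]/[HOCl] = 10^(pH − pKa) = 10^(7.03 − 7.41) = 0.4169; fraction as HOCl = 1/(1 + 0.4169) = 0.7058.
Free chlorine required for 1.83 ppm HOCl: 1.83 / 0.7058 = 2.593 ppm.
FC to add: 2.593 − 0.7 = 1.893 mg/L as Cl₂.
Cl₂ equivalent: 1.893 mg/L × 2,290,000 L = 4335 g.
Product at 10.7% available Cl: 4335 / 0.107 = 40,510 g.
Volume: 40,510 g ÷ 1.18 g/mL = 34,330 mL.

34.3 L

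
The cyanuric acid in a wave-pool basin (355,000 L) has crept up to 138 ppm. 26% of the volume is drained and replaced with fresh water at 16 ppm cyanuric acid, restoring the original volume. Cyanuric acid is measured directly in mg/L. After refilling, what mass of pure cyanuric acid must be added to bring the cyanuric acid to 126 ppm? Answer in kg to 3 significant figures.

After draining 26% and refilling: 138 × 0.74 + 16 × 0.26 = 106.28 ppm.
Deficit to target: 126 − 106.28 = 19.72 mg/L.
Mass: 19.72 mg/L × 355,000 L = 7001 g cyanuric acid.

7.00 kg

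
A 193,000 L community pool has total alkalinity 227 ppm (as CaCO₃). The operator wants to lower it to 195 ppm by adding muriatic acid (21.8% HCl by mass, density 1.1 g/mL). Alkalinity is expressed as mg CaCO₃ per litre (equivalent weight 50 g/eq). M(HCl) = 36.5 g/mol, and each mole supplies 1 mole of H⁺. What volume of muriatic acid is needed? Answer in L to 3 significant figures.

18.8 L

Alkalinity to neutralize: (227 − 195) = 32 mg/L as CaCO₃ × 193,000 L = 6176 g as CaCO₃.
Equivalents of H⁺ required: 6176 ÷ 50 g/eq = 123.5 eq = 123.5 mol HCl.
Mass of HCl: 123.5 × 36.5 = 4508 g.
Mass of 21.8% solution: 4508 / 0.218 = 20,680 g.
Volume: 20,680 g ÷ 1.1 g/mL = 18,800 mL.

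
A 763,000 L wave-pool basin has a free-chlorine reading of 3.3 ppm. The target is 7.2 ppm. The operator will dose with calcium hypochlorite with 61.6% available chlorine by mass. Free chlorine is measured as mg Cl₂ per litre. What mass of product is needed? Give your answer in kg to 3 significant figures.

Chlorine deficit: 7.2 − 3.3 = 3.9 ppm = 3.9 mg/L as Cl₂.
Cl₂ equivalent needed: 3.9 mg/L × 763,000 L = 2,976,000 mg = 2976 g.
Product at 61.6% available chlorine: 2976 / 0.616 = 4831 g.

4.83 kg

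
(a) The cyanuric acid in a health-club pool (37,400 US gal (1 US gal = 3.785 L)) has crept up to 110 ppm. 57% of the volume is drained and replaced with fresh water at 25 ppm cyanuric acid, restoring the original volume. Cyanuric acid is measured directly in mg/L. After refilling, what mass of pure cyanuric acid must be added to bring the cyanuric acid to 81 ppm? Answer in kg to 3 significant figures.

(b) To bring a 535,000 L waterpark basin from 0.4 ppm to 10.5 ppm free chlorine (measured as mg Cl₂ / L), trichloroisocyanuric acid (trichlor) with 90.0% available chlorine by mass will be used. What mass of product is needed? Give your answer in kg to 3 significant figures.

(a) Volume: 37,400 US gal × 3.785 L/gal = 141,559 L.
(a) After draining 57% and refilling: 110 × 0.43 + 25 × 0.57 = 61.55 ppm.
(a) Deficit to target: 81 − 61.55 = 19.45 mg/L.
(a) Mass: 19.45 mg/L × 141,559 L = 2753 g cyanuric acid.

(b) Chlorine deficit: 10.5 − 0.4 = 10.1 ppm = 10.1 mg/L as Cl₂.
(b) Cl₂ equivalent needed: 10.1 mg/L × 535,000 L = 5,404,000 mg = 5404 g.
(b) Product at 90.0% available chlorine: 5404 / 0.9 = 6004 g.

(a) 2.75 kg; (b) 6.00 kg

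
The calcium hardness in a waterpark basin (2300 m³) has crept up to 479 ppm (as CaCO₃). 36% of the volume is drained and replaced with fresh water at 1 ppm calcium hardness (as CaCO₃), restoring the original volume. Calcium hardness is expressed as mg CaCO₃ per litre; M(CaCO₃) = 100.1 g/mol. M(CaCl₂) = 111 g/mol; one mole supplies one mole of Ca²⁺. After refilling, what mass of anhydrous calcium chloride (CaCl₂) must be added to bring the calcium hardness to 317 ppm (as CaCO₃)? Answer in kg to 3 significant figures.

Volume: 2300 m³ = 2,300,000 L.
After draining 36% and refilling: 479 × 0.64 + 1 × 0.36 = 306.92 ppm.
Deficit to target: 317 − 306.92 = 10.08 mg/L.
As CaCO₃: 10.08 mg/L × 2,300,000 L = 23,180 g; ÷ 100.1 = 231.6 mol Ca²⁺.
Mass: 231.6 × 111 = 25,710 g.

25.7 kg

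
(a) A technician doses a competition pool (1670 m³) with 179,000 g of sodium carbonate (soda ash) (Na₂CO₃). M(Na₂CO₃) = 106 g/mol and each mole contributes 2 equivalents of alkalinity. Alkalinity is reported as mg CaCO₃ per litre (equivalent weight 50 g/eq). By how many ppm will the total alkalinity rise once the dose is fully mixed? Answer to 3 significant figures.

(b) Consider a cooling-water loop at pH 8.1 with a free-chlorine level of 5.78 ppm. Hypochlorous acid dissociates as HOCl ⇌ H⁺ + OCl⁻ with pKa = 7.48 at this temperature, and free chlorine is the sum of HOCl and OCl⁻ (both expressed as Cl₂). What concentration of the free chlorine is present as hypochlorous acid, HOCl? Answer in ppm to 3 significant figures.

(a) Volume: 1670 m³ = 1,670,000 L.
(a) Moles of Na₂CO₃: 179,000 g ÷ 106 g/mol = 1689 mol → 3377 eq of alkalinity.
(a) As CaCO₃: 3377 eq × 50 g/eq = 168,900 g.
(a) Rise: 168,900 g / 1,670,000 L × 1000 = 101.1 mg/L.

(b) [OCl⁻]/[HOCl] = 10^(pH − pKa) = 10^(8.1 − 7.48) = 10^0.62 = 4.169.
(b) Fraction as HOCl = 1 / (1 + 4.169) = 0.1935.
(b) HOCl = 0.1935 × 5.78 ppm = 1.118 ppm.

(a) 101 ppm; (b) 1.12 ppm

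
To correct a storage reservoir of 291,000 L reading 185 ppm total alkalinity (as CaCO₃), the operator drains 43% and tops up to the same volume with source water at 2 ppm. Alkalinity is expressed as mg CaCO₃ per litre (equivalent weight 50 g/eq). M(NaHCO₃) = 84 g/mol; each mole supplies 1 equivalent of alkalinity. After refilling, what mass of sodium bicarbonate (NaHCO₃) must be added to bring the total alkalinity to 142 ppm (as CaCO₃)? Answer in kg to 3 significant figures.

After draining 43% and refilling: 185 × 0.57 + 2 × 0.43 = 106.31 ppm.
Deficit to target: 142 − 106.31 = 35.69 mg/L.
As CaCO₃: 35.69 mg/L × 291,000 L = 10,390 g; ÷ 50 g/eq ÷ 1 = 207.7 mol NaHCO₃.
Mass: 207.7 × 84 = 17,450 g.

17.4 kg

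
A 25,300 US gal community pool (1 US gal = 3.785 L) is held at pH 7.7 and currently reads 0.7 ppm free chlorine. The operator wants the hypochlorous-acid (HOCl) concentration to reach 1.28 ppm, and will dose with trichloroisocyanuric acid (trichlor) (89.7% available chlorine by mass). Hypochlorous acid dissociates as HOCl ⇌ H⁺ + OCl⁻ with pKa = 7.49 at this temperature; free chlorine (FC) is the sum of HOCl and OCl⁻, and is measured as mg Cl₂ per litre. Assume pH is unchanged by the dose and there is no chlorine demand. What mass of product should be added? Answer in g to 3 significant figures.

284 g

Volume: 25,300 US gal × 3.785 L/gal = 95,760 L.
[OCl⁻]/[HOCl] = 10^(pH − pKa) = 10^(7.7 − 7.49) = 1.622; fraction as HOCl = 1/(1 + 1.622) = 0.3814.
Free chlorine required for 1.28 ppm HOCl: 1.28 / 0.3814 = 3.356 ppm.
FC to add: 3.356 − 0.7 = 2.656 mg/L as Cl₂.
Cl₂ equivalent: 2.656 mg/L × 95,760 L = 254.3 g.
Product at 89.7% available Cl: 254.3 / 0.897 = 283.5 g.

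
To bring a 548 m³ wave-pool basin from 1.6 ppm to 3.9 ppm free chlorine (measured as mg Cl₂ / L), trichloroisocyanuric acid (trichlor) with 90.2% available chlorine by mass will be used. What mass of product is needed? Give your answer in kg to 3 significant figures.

Volume: 548 m³ = 548,000 L.
Chlorine deficit: 3.9 − 1.6 = 2.3 ppm = 2.3 mg/L as Cl₂.
Cl₂ equivalent needed: 2.3 mg/L × 548,000 L = 1,260,000 mg = 1260 g.
Product at 90.2% available chlorine: 1260 / 0.902 = 1397 g.

1.40 kg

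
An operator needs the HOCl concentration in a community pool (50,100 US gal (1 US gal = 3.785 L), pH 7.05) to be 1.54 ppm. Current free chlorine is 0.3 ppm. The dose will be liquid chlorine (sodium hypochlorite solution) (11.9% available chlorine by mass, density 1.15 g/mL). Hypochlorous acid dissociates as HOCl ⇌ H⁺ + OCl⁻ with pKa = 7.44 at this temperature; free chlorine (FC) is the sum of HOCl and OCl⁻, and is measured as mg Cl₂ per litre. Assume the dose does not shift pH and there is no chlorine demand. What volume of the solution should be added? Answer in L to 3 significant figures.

2.59 L

Volume: 50,100 US gal × 3.785 L/gal = 189,628 L.
[OCl⁻]/[HOCl] = 10^(pH − pKa) = 10^(7.05 − 7.44) = 0.4074; fraction as HOCl = 1/(1 + 0.4074) = 0.7105.
Free chlorine required for 1.54 ppm HOCl: 1.54 / 0.7105 = 2.167 ppm.
FC to add: 2.167 − 0.3 = 1.867 mg/L as Cl₂.
Cl₂ equivalent: 1.867 mg/L × 189,628 L = 354.1 g.
Product at 11.9% available Cl: 354.1 / 0.119 = 2976 g.
Volume: 2976 g ÷ 1.15 g/mL = 2588 mL.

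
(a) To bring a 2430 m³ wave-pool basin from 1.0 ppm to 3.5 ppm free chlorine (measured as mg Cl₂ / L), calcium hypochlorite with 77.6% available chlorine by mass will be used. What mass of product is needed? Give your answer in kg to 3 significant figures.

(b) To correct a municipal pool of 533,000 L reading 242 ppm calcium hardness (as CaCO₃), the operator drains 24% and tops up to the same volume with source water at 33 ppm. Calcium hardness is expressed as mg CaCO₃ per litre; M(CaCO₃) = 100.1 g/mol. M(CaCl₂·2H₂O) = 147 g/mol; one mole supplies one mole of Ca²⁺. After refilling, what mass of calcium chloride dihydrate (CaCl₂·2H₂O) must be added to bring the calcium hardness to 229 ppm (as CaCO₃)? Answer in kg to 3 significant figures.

(a) 7.83 kg; (b) 29.1 kg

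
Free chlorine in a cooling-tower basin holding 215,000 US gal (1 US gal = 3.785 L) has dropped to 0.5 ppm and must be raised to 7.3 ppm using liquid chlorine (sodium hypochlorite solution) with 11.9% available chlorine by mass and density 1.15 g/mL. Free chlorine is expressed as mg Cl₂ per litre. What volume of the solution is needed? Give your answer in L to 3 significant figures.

40.4 L

Volume: 215,000 US gal × 3.785 L/gal = 813,775 L.
Chlorine deficit: 7.3 − 0.5 = 6.8 ppm = 6.8 mg/L as Cl₂.
Cl₂ equivalent needed: 6.8 mg/L × 813,775 L = 5,534,000 mg = 5534 g.
Product at 11.9% available chlorine: 5534 / 0.119 = 46,500 g.
Volume at density 1.15 g/mL: 46,500 g ÷ 1.15 g/mL = 40,440 mL.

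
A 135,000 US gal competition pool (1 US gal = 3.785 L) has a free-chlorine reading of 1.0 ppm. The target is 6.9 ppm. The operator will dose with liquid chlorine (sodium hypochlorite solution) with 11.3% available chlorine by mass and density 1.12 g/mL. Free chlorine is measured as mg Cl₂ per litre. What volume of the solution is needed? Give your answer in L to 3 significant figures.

Volume: 135,000 US gal × 3.785 L/gal = 510,975 L.
Chlorine deficit: 6.9 − 1.0 = 5.9 ppm = 5.9 mg/L as Cl₂.
Cl₂ equivalent needed: 5.9 mg/L × 510,975 L = 3,015,000 mg = 3015 g.
Product at 11.3% available chlorine: 3015 / 0.113 = 26,680 g.
Volume at density 1.12 g/mL: 26,680 g ÷ 1.12 g/mL = 23,820 mL.

23.8 L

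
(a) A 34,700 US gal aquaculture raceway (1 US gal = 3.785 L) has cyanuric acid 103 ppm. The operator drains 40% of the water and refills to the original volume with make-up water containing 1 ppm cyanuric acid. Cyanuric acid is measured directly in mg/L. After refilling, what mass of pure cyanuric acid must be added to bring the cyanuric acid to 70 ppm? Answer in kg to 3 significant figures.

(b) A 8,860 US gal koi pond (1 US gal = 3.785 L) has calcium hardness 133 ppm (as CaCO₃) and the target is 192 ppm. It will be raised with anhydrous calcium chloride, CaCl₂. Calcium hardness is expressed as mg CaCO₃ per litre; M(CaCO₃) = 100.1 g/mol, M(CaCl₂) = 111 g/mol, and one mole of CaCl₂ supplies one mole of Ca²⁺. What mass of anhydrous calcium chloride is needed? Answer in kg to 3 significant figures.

(a) 1.02 kg; (b) 2.19 kg

(a) Volume: 34,700 US gal × 3.785 L/gal = 131,340 L.
(a) After draining 40% and refilling: 103 × 0.60 + 1 × 0.40 = 62.2 ppm.
(a) Deficit to target: 70 − 62.2 = 7.8 mg/L.
(a) Mass: 7.8 mg/L × 131,340 L = 1024 g cyanuric acid.

(b) Volume: 8,860 US gal × 3.785 L/gal = 33,535 L.
(b) Hardness to add: (192 − 133) = 59 mg/L as CaCO₃ × 33,535 L = 1979 g as CaCO₃.
(b) Moles of Ca²⁺ (1 mol Ca²⁺ ≡ 1 mol CaCO₃): 1979 / 100.1 g/mol = 19.77 mol.
(b) Mass of CaCl₂: 19.77 × 111 = 2194 g.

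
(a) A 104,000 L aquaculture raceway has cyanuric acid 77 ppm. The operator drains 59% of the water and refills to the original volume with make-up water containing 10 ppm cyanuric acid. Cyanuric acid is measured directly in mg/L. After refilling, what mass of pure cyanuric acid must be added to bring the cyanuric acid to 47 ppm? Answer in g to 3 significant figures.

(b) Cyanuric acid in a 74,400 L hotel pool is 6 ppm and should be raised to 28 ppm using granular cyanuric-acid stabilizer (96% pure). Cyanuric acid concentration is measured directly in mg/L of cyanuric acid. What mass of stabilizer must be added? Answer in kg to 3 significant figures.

(a) After draining 59% and refilling: 77 × 0.41 + 10 × 0.59 = 37.47 ppm.
(a) Deficit to target: 47 − 37.47 = 9.53 mg/L.
(a) Mass: 9.53 mg/L × 104,000 L = 991.1 g cyanuric acid.

(b) CYA to add: (28 − 6) = 22 mg/L × 74,400 L = 1637 g cyanuric acid.
(b) At 96% purity: 1637 / 0.96 = 1705 g product.

(a) 991 g; (b) 1.71 kg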